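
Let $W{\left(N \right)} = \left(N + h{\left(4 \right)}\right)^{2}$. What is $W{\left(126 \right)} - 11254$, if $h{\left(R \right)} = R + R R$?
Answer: $10062$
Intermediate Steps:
$h{\left(R \right)} = R + R^{2}$
$W{\left(N \right)} = \left(20 + N\right)^{2}$ ($W{\left(N \right)} = \left(N + 4 \left(1 + 4\right)\right)^{2} = \left(N + 4 \cdot 5\right)^{2} = \left(N + 20\right)^{2} = \left(20 + N\right)^{2}$)
$W{\left(126 \right)} - 11254 = \left(20 + 126\right)^{2} - 11254 = 146^{2} - 11254 = 21316 - 11254 = 10062$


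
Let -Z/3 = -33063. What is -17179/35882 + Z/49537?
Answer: 2708103575/1777486634 ≈ 1.5236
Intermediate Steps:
Z = 99189 (Z = -3*(-33063) = 99189)
-17179/35882 + Z/49537 = -17179/35882 + 99189/49537 = 2708103575/1777486634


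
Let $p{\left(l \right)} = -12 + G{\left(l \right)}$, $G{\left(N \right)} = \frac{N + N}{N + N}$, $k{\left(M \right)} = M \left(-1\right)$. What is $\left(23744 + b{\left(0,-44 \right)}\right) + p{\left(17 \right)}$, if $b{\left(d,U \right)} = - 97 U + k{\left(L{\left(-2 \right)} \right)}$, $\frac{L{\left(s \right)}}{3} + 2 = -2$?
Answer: $28013$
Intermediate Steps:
$L{\left(s \right)} = -12$ ($L{\left(s \right)} = -6 + 3 \left(-2\right) = -6 - 6 = -12$)
$k{\left(M \right)} = - M$
$G{\left(N \right)} = 1$ ($G{\left(N \right)} = \frac{2 N}{2 N} = 2 N \frac{1}{2 N} = 1$)
$b{\left(d,U \right)} = 12 - 97 U$ ($b{\left(d,U \right)} = - 97 U - -12 = - 97 U + 12 = 12 - 97 U$)
$p{\left(l \right)} = -11$ ($p{\left(l \right)} = -12 + 1 = -11$)
$\left(23744 + b{\left(0,-44 \right)}\right) + p{\left(17 \right)} = \left(23744 + \left(12 - -4268\right)\right) - 11 = \left(23744 + \left(12 + 4268\right)\right) - 11 = \left(23744 + 4280\right) - 11 = 28024 - 11 = 28013$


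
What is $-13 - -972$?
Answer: $959$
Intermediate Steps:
$-13 - -972 = -13 + 972 = 959$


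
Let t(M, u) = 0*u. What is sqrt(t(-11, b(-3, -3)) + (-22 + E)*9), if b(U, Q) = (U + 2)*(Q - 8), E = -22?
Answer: 6*I*sqrt(11) ≈ 19.9*I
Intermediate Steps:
b(U, Q) = (-8 + Q)*(2 + U) (b(U, Q) = (2 + U)*(-8 + Q) = (-8 + Q)*(2 + U))
t(M, u) = 0
sqrt(t(-11, b(-3, -3)) + (-22 + E)*9) = sqrt(0 + (-22 - 22)*9) = sqrt(0 - 44*9) = sqrt(0 - 396) = sqrt(-396) = 6*I*sqrt(11)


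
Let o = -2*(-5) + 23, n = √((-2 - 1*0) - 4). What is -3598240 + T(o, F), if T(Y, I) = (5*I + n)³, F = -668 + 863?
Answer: 923243585 + 2851869*I*√6 ≈ 9.2324e+8 + 6.9856e+6*I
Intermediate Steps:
F = 195
n = I*√6 (n = √((-2 + 0) - 4) = √(-2 - 4) = √(-6) = I*√6 ≈ 2.4495*I)
o = 33 (o = 10 + 23 = 33)
T(Y, I) = (5*I + I*√6)³
-3598240 + T(o, F) = -3598240 + (5*195 + I*√6)³ = -3598240 + (975 + I*√6)³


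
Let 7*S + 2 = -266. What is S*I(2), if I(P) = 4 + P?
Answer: -1608/7 ≈ -229.71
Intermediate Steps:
S = -268/7 (S = -2/7 + (⅐)*(-266) = -2/7 - 38 = -268/7 ≈ -38.286)
S*I(2) = -268*(4 + 2)/7 = -268/7*6 = -1608/7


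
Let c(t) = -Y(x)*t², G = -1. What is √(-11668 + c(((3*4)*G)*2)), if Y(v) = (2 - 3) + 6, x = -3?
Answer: 2*I*√3637 ≈ 120.62*I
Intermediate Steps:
Y(v) = 5 (Y(v) = -1 + 6 = 5)
c(t) = -5*t²
√(-11668 + c(((3*4)*G)*2)) = √(-11668 - 5*(((3*4)*(-1))*2)²) = √(-11668 - 5*((12*(-1))*2)²) = √(-11668 - 5*(-12*2)²) = √(-11668 - 5*(-24)²) = √(-11668 - 5*576) = √(-11668 - 2880) = √(-14548) = 2*I*√3637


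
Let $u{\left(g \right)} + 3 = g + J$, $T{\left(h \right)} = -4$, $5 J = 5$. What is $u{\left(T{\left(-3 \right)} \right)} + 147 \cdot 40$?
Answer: $5874$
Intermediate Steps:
$J = 1$ ($J = \frac{1}{5} \cdot 5 = 1$)
$u{\left(g \right)} = -2 + g$ ($u{\left(g \right)} = -3 + \left(g + 1\right) = -3 + \left(1 + g\right) = -2 + g$)
$u{\left(T{\left(-3 \right)} \right)} + 147 \cdot 40 = \left(-2 - 4\right) + 147 \cdot 40 = -6 + 5880 = 5874$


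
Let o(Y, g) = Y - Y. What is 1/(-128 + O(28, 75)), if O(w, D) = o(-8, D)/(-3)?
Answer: -1/128 ≈ -0.0078125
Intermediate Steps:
o(Y, g) = 0
O(w, D) = 0 (O(w, D) = 0/(-3) = 0*(-⅓) = 0)
1/(-128 + O(28, 75)) = 1/(-128 + 0) = 1/(-128) = -1/128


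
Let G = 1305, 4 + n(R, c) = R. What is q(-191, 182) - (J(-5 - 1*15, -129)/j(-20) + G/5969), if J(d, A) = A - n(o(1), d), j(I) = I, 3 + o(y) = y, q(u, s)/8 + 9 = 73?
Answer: 60362273/119380 ≈ 505.63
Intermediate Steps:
q(u, s) = 512 (q(u, s) = -72 + 8*73 = -72 + 584 = 512)
o(y) = -3 + y
n(R, c) = -4 + R
J(d, A) = 6 + A (J(d, A) = A - (-4 + (-3 + 1)) = A - (-4 - 2) = A - 1*(-6) = A + 6 = 6 + A)
q(-191, 182) - (J(-5 - 1*15, -129)/j(-20) + G/5969) = 512 - ((6 - 129)/(-20) + 1305/5969) = 512 - (-123*(-1/20) + 1305*(1/5969)) = 512 - (123/20 + 1305/5969) = 512 - 1*760287/119380 = 512 - 760287/119380 = 60362273/119380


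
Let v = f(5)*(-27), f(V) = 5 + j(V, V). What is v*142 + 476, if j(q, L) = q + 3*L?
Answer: -95374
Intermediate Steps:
f(V) = 5 + 4*V (f(V) = 5 + (V + 3*V) = 5 + 4*V)
v = -675 (v = (5 + 4*5)*(-27) = (5 + 20)*(-27) = 25*(-27) = -675)
v*142 + 476 = -675*142 + 476 = -95850 + 476 = -95374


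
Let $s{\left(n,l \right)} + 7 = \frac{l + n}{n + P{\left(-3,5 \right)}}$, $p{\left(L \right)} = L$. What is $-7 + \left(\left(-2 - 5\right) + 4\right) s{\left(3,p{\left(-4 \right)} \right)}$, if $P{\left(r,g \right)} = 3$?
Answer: $\frac{29}{2} \approx 14.5$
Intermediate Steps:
$s{\left(n,l \right)} = -7 + \frac{l + n}{3 + n}$ ($s{\left(n,l \right)} = -7 + \frac{l + n}{n + 3} = -7 + \frac{l + n}{3 + n}$)
$-7 + \left(\left(-2 - 5\right) + 4\right) s{\left(3,p{\left(-4 \right)} \right)} = -7 + \left(\left(-2 - 5\right) + 4\right) \frac{-21 - 4 - 18}{3 + 3} = -7 + \left(-7 + 4\right) \frac{-21 - 4 - 18}{6} = -7 - 3 \cdot \frac{1}{6} \left(-43\right) = -7 - - \frac{43}{2} = -7 + \frac{43}{2} = \frac{29}{2}$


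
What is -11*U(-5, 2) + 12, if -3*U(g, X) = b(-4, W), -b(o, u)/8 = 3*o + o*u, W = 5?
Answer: 2852/3 ≈ 950.67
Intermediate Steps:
b(o, u) = -24*o - 8*o*u (b(o, u) = -8*(3*o + o*u) = -24*o - 8*o*u)
U(g, X) = -256/3 (U(g, X) = -(-8)*(-4)*(3 + 5)/3 = -(-8)*(-4)*8/3 = -⅓*256 = -256/3)
-11*U(-5, 2) + 12 = -11*(-256/3) + 12 = 2816/3 + 12 = 2852/3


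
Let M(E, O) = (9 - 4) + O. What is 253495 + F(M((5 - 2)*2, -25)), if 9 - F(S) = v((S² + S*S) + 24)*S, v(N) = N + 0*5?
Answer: 269984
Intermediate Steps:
v(N) = N (v(N) = N + 0 = N)
M(E, O) = 5 + O
F(S) = 9 - S*(24 + 2*S²) (F(S) = 9 - ((S² + S*S) + 24)*S = 9 - ((S² + S²) + 24)*S = 9 - (2*S² + 24)*S = 9 - (24 + 2*S²)*S = 9 - S*(24 + 2*S²))
253495 + F(M((5 - 2)*2, -25)) = 253495 + (9 - 2*(5 - 25)*(12 + (5 - 25)²)) = 253495 + (9 - 2*(-20)*(12 + (-20)²)) = 253495 + (9 - 2*(-20)*(12 + 400)) = 253495 + (9 - 2*(-20)*412) = 253495 + (9 + 16480) = 253495 + 16489 = 269984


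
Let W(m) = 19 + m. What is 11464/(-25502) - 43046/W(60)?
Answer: -549332374/1007329 ≈ -545.34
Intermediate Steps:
11464/(-25502) - 43046/W(60) = 11464/(-25502) - 43046/(19 + 60) = 11464*(-1/25502) - 43046/79 = -5732/12751 - 43046*1/79 = -5732/12751 - 43046/79 = -549332374/1007329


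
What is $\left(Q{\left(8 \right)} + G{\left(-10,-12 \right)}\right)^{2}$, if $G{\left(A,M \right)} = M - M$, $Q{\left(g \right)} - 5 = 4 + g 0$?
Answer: $81$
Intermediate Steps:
$Q{\left(g \right)} = 9$ ($Q{\left(g \right)} = 5 + \left(4 + g 0\right) = 5 + \left(4 + 0\right) = 5 + 4 = 9$)
$G{\left(A,M \right)} = 0$
$\left(Q{\left(8 \right)} + G{\left(-10,-12 \right)}\right)^{2} = \left(9 + 0\right)^{2} = 9^{2} = 81$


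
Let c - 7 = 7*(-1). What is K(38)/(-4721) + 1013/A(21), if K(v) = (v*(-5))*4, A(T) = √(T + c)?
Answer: 760/4721 + 1013*√21/21 ≈ 221.22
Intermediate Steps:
c = 0 (c = 7 + 7*(-1) = 7 - 7 = 0)
A(T) = √T (A(T) = √(T + 0) = √T)
K(v) = -20*v (K(v) = -5*v*4 = -20*v)
K(38)/(-4721) + 1013/A(21) = -20*38/(-4721) + 1013/(√21) = -760*(-1/4721) + 1013*(√21/21) = 760/4721 + 1013*√21/21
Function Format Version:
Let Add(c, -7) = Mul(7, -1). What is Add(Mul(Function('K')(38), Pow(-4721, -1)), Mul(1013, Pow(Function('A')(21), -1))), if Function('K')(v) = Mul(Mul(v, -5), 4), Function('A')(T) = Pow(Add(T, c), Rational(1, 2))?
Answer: Add(Rational(760, 4721), Mul(Rational(1013, 21), Pow(21, Rational(1, 2)))) ≈ 221.22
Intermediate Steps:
c = 0 (c = Add(7, Mul(7, -1)) = Add(7, -7) = 0)
Function('A')(T) = Pow(T, Rational(1, 2)) (Function('A')(T) = Pow(Add(T, 0), Rational(1, 2)) = Pow(T, Rational(1, 2)))
Function('K')(v) = Mul(-20, v) (Function('K')(v) = Mul(Mul(-5, v), 4) = Mul(-20, v))
Add(Mul(Function('K')(38), Pow(-4721, -1)), Mul(1013, Pow(Function('A')(21), -1))) = Add(Mul(Mul(-20, 38), Pow(-4721, -1)), Mul(1013, Pow(Pow(21, Rational(1, 2)), -1))) = Add(Mul(-760, Rational(-1, 4721)), Mul(1013, Mul(Rational(1, 21), Pow(21, Rational(1, 2))))) = Add(Rational(760, 4721), Mul(Rational(1013, 21), Pow(21, Rational(1, 2))))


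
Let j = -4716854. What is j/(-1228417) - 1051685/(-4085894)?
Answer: 20564473190121/5019181649798 ≈ 4.0972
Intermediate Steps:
j/(-1228417) - 1051685/(-4085894) = -4716854/(-1228417) - 1051685/(-4085894) = -4716854*(-1/1228417) - 1051685*(-1/4085894) = 4716854/1228417 + 1051685/4085894 = 20564473190121/5019181649798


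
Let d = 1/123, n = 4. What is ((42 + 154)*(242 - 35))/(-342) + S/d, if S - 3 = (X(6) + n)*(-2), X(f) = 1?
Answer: -18613/19 ≈ -979.63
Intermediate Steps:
S = -7 (S = 3 + (1 + 4)*(-2) = 3 + 5*(-2) = 3 - 10 = -7)
d = 1/123 ≈ 0.0081301
((42 + 154)*(242 - 35))/(-342) + S/d = ((42 + 154)*(242 - 35))/(-342) - 7/1/123 = (196*207)*(-1/342) - 7*123 = 40572*(-1/342) - 861 = -2254/19 - 861 = -18613/19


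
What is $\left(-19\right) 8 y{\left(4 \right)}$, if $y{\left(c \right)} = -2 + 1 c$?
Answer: $-304$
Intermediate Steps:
$y{\left(c \right)} = -2 + c$
$\left(-19\right) 8 y{\left(4 \right)} = \left(-19\right) 8 \left(-2 + 4\right) = \left(-152\right) 2 = -304$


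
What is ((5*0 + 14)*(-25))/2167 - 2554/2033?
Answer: -6246068/4405511 ≈ -1.4178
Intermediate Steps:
((5*0 + 14)*(-25))/2167 - 2554/2033 = ((0 + 14)*(-25))*(1/2167) - 2554*1/2033 = (14*(-25))*(1/2167) - 2554/2033 = -350*1/2167 - 2554/2033 = -350/2167 - 2554/2033 = -6246068/4405511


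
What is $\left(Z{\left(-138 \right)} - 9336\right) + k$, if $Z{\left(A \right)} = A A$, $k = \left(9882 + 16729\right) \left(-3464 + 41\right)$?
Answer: $-91079745$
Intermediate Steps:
$k = -91089453$ ($k = 26611 \left(-3423\right) = -91089453$)
$Z{\left(A \right)} = A^{2}$
$\left(Z{\left(-138 \right)} - 9336\right) + k = \left(\left(-138\right)^{2} - 9336\right) - 91089453 = \left(19044 - 9336\right) - 91089453 = 9708 - 91089453 = -91079745$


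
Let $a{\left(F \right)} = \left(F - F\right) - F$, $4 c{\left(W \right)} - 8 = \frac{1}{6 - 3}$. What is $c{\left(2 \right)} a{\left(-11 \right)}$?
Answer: $\frac{275}{12} \approx 22.917$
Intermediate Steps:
$c{\left(W \right)} = \frac{25}{12}$ ($c{\left(W \right)} = 2 + \frac{1}{4 \left(6 - 3\right)} = 2 + \frac{1}{4 \cdot 3} = 2 + \frac{1}{4} \cdot \frac{1}{3} = 2 + \frac{1}{12} = \frac{25}{12}$)
$a{\left(F \right)} = - F$ ($a{\left(F \right)} = 0 - F = - F$)
$c{\left(2 \right)} a{\left(-11 \right)} = \frac{25 \left(\left(-1\right) \left(-11\right)\right)}{12} = \frac{25}{12} \cdot 11 = \frac{275}{12}$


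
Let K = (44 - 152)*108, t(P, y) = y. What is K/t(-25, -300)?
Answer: 972/25 ≈ 38.880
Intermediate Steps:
K = -11664 (K = -108*108 = -11664)
K/t(-25, -300) = -11664/(-300) = -11664*(-1/300) = 972/25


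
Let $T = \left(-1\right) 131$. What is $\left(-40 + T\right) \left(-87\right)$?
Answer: $14877$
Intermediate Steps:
$T = -131$
$\left(-40 + T\right) \left(-87\right) = \left(-40 - 131\right) \left(-87\right) = \left(-171\right) \left(-87\right) = 14877$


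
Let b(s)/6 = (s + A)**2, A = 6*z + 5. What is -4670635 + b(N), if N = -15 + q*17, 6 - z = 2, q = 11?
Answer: -4428229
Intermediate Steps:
z = 4 (z = 6 - 1*2 = 6 - 2 = 4)
A = 29 (A = 6*4 + 5 = 24 + 5 = 29)
N = 172 (N = -15 + 11*17 = -15 + 187 = 172)
b(s) = 6*(29 + s)**2 (b(s) = 6*(s + 29)**2 = 6*(29 + s)**2)
-4670635 + b(N) = -4670635 + 6*(29 + 172)**2 = -4670635 + 6*201**2 = -4670635 + 6*40401 = -4670635 + 242406 = -4428229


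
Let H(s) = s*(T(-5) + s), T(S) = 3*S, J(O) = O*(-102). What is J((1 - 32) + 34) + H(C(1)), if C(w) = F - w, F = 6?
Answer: -356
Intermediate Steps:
J(O) = -102*O
C(w) = 6 - w
H(s) = s*(-15 + s) (H(s) = s*(3*(-5) + s) = s*(-15 + s))
J((1 - 32) + 34) + H(C(1)) = -102*((1 - 32) + 34) + (6 - 1*1)*(-15 + (6 - 1*1)) = -102*(-31 + 34) + (6 - 1)*(-15 + (6 - 1)) = -102*3 + 5*(-15 + 5) = -306 + 5*(-10) = -306 - 50 = -356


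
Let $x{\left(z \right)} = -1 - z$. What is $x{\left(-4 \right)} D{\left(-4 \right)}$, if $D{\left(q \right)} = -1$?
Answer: $-3$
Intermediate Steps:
$x{\left(-4 \right)} D{\left(-4 \right)} = \left(-1 - -4\right) \left(-1\right) = \left(-1 + 4\right) \left(-1\right) = 3 \left(-1\right) = -3$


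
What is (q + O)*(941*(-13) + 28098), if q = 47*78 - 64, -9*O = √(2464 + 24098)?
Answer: 57145730 - 15865*√26562/9 ≈ 5.6858e+7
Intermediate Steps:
O = -√26562/9 (O = -√(2464 + 24098)/9 = -√26562/9 ≈ -18.109)
q = 3602 (q = 3666 - 64 = 3602)
(q + O)*(941*(-13) + 28098) = (3602 - √26562/9)*(941*(-13) + 28098) = (3602 - √26562/9)*(-12233 + 28098) = (3602 - √26562/9)*15865 = 57145730 - 15865*√26562/9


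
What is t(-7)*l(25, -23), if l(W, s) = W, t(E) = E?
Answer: -175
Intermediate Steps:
t(-7)*l(25, -23) = -7*25 = -175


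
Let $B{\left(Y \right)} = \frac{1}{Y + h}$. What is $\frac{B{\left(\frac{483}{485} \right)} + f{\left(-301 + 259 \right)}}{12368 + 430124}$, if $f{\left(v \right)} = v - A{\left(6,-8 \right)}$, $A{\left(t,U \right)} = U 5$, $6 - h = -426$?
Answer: $- \frac{419521}{92924647476} \approx -4.5146 \cdot 10^{-6}$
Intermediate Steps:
$h = 432$ ($h = 6 - -426 = 6 + 426 = 432$)
$A{\left(t,U \right)} = 5 U$
$f{\left(v \right)} = 40 + v$ ($f{\left(v \right)} = v - 5 \left(-8\right) = v - -40 = v + 40 = 40 + v$)
$B{\left(Y \right)} = \frac{1}{432 + Y}$ ($B{\left(Y \right)} = \frac{1}{Y + 432} = \frac{1}{432 + Y}$)
$\frac{B{\left(\frac{483}{485} \right)} + f{\left(-301 + 259 \right)}}{12368 + 430124} = \frac{\frac{1}{432 + \frac{483}{485}} + \left(40 + \left(-301 + 259\right)\right)}{12368 + 430124} = \frac{\frac{1}{432 + 483 \cdot \frac{1}{485}} + \left(40 - 42\right)}{442492} = \left(\frac{1}{432 + \frac{483}{485}} - 2\right) \frac{1}{442492} = \left(\frac{1}{\frac{210003}{485}} - 2\right) \frac{1}{442492} = \left(\frac{485}{210003} - 2\right) \frac{1}{442492} = \left(- \frac{419521}{210003}\right) \frac{1}{442492} = - \frac{419521}{92924647476}$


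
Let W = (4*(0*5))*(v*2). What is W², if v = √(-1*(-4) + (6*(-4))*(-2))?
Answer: 0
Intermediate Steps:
v = 2*√13 (v = √(4 - 24*(-2)) = √(4 + 48) = √52 = 2*√13 ≈ 7.2111)
W = 0 (W = (4*(0*5))*((2*√13)*2) = (4*0)*(4*√13) = 0*(4*√13) = 0)
W² = 0² = 0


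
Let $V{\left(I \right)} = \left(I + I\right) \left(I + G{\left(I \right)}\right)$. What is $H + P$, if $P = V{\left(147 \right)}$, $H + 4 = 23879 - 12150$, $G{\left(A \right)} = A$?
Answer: $98161$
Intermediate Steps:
$V{\left(I \right)} = 4 I^{2}$ ($V{\left(I \right)} = \left(I + I\right) \left(I + I\right) = 2 I 2 I = 4 I^{2}$)
$H = 11725$ ($H = -4 + \left(23879 - 12150\right) = -4 + 11729 = 11725$)
$P = 86436$ ($P = 4 \cdot 147^{2} = 4 \cdot 21609 = 86436$)
$H + P = 11725 + 86436 = 98161$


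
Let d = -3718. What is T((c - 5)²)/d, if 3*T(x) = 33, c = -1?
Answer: -1/338 ≈ -0.0029586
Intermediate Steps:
T(x) = 11 (T(x) = (⅓)*33 = 11)
T((c - 5)²)/d = 11/(-3718) = 11*(-1/3718) = -1/338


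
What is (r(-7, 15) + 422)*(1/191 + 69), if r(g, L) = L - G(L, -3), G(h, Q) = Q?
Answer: 5799200/191 ≈ 30362.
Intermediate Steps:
r(g, L) = 3 + L (r(g, L) = L - 1*(-3) = L + 3 = 3 + L)
(r(-7, 15) + 422)*(1/191 + 69) = ((3 + 15) + 422)*(1/191 + 69) = (18 + 422)*(1/191 + 69) = 440*(13180/191) = 5799200/191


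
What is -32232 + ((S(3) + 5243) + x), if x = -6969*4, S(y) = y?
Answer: -54862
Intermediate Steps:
x = -27876
-32232 + ((S(3) + 5243) + x) = -32232 + ((3 + 5243) - 27876) = -32232 + (5246 - 27876) = -32232 - 22630 = -54862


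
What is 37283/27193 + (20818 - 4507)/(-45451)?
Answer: 1251004610/1235949043 ≈ 1.0122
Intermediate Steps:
37283/27193 + (20818 - 4507)/(-45451) = 37283*(1/27193) + 16311*(-1/45451) = 37283/27193 - 16311/45451 = 1251004610/1235949043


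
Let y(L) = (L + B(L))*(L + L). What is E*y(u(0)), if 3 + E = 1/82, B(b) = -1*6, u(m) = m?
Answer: 0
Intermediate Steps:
B(b) = -6
E = -245/82 (E = -3 + 1/82 = -245/82 ≈ -2.9878)
y(L) = 2*L*(-6 + L) (y(L) = (L - 6)*(L + L) = (-6 + L)*(2*L) = 2*L*(-6 + L))
E*y(u(0)) = -245*0*(-6 + 0)/41 = -245*0*(-6)/41 = -245/82*0 = 0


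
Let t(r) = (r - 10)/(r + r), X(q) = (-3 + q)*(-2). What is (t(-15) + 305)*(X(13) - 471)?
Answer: -900985/6 ≈ -1.5016e+5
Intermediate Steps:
X(q) = 6 - 2*q
t(r) = (-10 + r)/(2*r) (t(r) = (-10 + r)/((2*r)) = (-10 + r)*(1/(2*r)) = (-10 + r)/(2*r))
(t(-15) + 305)*(X(13) - 471) = ((½)*(-10 - 15)/(-15) + 305)*((6 - 2*13) - 471) = ((½)*(-1/15)*(-25) + 305)*((6 - 26) - 471) = (⅚ + 305)*(-20 - 471) = (1835/6)*(-491) = -900985/6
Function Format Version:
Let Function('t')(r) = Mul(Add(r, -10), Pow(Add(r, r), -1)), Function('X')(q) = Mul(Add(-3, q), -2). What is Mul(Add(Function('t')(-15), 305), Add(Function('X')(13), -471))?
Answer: Rational(-900985, 6) ≈ -1.5016e+5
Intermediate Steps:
Function('X')(q) = Add(6, Mul(-2, q))
Function('t')(r) = Mul(Rational(1, 2), Pow(r, -1), Add(-10, r)) (Function('t')(r) = Mul(Add(-10, r), Pow(Mul(2, r), -1)) = Mul(Add(-10, r), Mul(Rational(1, 2), Pow(r, -1))) = Mul(Rational(1, 2), Pow(r, -1), Add(-10, r)))
Mul(Add(Function('t')(-15), 305), Add(Function('X')(13), -471)) = Mul(Add(Mul(Rational(1, 2), Pow(-15, -1), Add(-10, -15)), 305), Add(Add(6, Mul(-2, 13)), -471)) = Mul(Add(Mul(Rational(1, 2), Rational(-1, 15), -25), 305), Add(Add(6, -26), -471)) = Mul(Add(Rational(5, 6), 305), Add(-20, -471)) = Mul(Rational(1835, 6), -491) = Rational(-900985, 6)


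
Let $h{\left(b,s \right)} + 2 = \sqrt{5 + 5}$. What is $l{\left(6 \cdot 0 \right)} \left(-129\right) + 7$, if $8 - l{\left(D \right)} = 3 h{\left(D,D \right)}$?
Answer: $-1799 + 387 \sqrt{10} \approx -575.2$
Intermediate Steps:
$h{\left(b,s \right)} = -2 + \sqrt{10}$ ($h{\left(b,s \right)} = -2 + \sqrt{5 + 5} = -2 + \sqrt{10}$)
$l{\left(D \right)} = 14 - 3 \sqrt{10}$ ($l{\left(D \right)} = 8 - 3 \left(-2 + \sqrt{10}\right) = 8 - \left(-6 + 3 \sqrt{10}\right) = 8 + \left(6 - 3 \sqrt{10}\right) = 14 - 3 \sqrt{10}$)
$l{\left(6 \cdot 0 \right)} \left(-129\right) + 7 = \left(14 - 3 \sqrt{10}\right) \left(-129\right) + 7 = \left(-1806 + 387 \sqrt{10}\right) + 7 = -1799 + 387 \sqrt{10}$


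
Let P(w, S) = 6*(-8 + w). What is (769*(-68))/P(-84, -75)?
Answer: 13073/138 ≈ 94.732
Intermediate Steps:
P(w, S) = -48 + 6*w
(769*(-68))/P(-84, -75) = (769*(-68))/(-48 + 6*(-84)) = -52292/(-48 - 504) = -52292/(-552) = -52292*(-1/552) = 13073/138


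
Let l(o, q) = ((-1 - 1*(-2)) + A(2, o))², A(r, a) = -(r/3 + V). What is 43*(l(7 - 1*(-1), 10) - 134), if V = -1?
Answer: -51170/9 ≈ -5685.6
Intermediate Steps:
A(r, a) = 1 - r/3 (A(r, a) = -(r/3 - 1) = -(-1 + r/3) = 1 - r/3)
l(o, q) = 16/9 (l(o, q) = ((-1 - 1*(-2)) + (1 - ⅓*2))² = ((-1 + 2) + (1 - ⅔))² = (1 + ⅓)² = (4/3)² = 16/9)
43*(l(7 - 1*(-1), 10) - 134) = 43*(16/9 - 134) = 43*(-1190/9) = -51170/9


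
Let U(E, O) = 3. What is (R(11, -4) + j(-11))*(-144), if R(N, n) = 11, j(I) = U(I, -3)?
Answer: -2016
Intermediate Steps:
j(I) = 3
(R(11, -4) + j(-11))*(-144) = (11 + 3)*(-144) = 14*(-144) = -2016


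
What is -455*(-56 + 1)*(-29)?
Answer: -725725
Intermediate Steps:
-455*(-56 + 1)*(-29) = -(-25025)*(-29) = -455*1595 = -725725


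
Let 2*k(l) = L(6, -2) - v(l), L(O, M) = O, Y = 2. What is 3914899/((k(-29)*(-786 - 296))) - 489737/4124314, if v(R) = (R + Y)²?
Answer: 15954715554895/1613196550902 ≈ 9.8901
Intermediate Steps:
v(R) = (2 + R)² (v(R) = (R + 2)² = (2 + R)²)
k(l) = 3 - (2 + l)²/2 (k(l) = (6 - (2 + l)²)/2 = 3 - (2 + l)²/2)
3914899/((k(-29)*(-786 - 296))) - 489737/4124314 = 3914899/(((3 - (2 - 29)²/2)*(-786 - 296))) - 489737/4124314 = 3914899/(((3 - ½*(-27)²)*(-1082))) - 489737*1/4124314 = 3914899/(((3 - ½*729)*(-1082))) - 489737/4124314 = 3914899/(((3 - 729/2)*(-1082))) - 489737/4124314 = 3914899/((-723/2*(-1082))) - 489737/4124314 = 3914899/391143 - 489737/4124314 = 15954715554895/1613196550902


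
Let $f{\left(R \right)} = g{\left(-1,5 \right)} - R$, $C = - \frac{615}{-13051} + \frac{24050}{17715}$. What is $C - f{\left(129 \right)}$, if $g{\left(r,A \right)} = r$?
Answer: $\frac{6076114345}{46239693} \approx 131.4$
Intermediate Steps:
$C = \frac{64954255}{46239693}$ ($C = \left(-615\right) \left(- \frac{1}{13051}\right) + 24050 \cdot \frac{1}{17715} = \frac{615}{13051} + \frac{4810}{3543} = \frac{64954255}{46239693} \approx 1.4047$)
$f{\left(R \right)} = -1 - R$
$C - f{\left(129 \right)} = \frac{64954255}{46239693} - \left(-1 - 129\right) = \frac{64954255}{46239693} - -130 = \frac{64954255}{46239693} + 130 = \frac{6076114345}{46239693}$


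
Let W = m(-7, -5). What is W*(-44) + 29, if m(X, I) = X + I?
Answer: 557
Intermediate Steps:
m(X, I) = I + X
W = -12 (W = -5 - 7 = -12)
W*(-44) + 29 = -12*(-44) + 29 = 528 + 29 = 557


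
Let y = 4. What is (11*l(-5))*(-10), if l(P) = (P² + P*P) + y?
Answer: -5940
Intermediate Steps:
l(P) = 4 + 2*P² (l(P) = (P² + P*P) + 4 = (P² + P²) + 4 = 2*P² + 4 = 4 + 2*P²)
(11*l(-5))*(-10) = (11*(4 + 2*(-5)²))*(-10) = (11*(4 + 2*25))*(-10) = (11*(4 + 50))*(-10) = (11*54)*(-10) = 594*(-10) = -5940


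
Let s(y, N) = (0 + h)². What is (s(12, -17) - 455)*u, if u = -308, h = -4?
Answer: 135212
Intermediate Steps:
s(y, N) = 16 (s(y, N) = (0 - 4)² = (-4)² = 16)
(s(12, -17) - 455)*u = (16 - 455)*(-308) = -439*(-308) = 135212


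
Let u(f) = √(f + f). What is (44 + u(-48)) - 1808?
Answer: -1764 + 4*I*√6 ≈ -1764.0 + 9.798*I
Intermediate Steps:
u(f) = √2*√f (u(f) = √(2*f) = √2*√f)
(44 + u(-48)) - 1808 = (44 + √2*√(-48)) - 1808 = (44 + √2*(4*I*√3)) - 1808 = (44 + 4*I*√6) - 1808 = -1764 + 4*I*√6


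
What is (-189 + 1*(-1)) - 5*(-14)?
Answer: -120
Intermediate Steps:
(-189 + 1*(-1)) - 5*(-14) = (-189 - 1) + 70 = -190 + 70 = -120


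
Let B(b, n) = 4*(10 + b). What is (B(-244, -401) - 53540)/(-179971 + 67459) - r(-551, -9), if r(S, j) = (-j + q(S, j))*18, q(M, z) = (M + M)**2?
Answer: -614862145933/28128 ≈ -2.1859e+7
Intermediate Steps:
q(M, z) = 4*M**2 (q(M, z) = (2*M)**2 = 4*M**2)
B(b, n) = 40 + 4*b
r(S, j) = -18*j + 72*S**2 (r(S, j) = (-j + 4*S**2)*18 = -18*j + 72*S**2)
(B(-244, -401) - 53540)/(-179971 + 67459) - r(-551, -9) = ((40 + 4*(-244)) - 53540)/(-179971 + 67459) - (-18*(-9) + 72*(-551)**2) = ((40 - 976) - 53540)/(-112512) - (162 + 72*303601) = (-936 - 53540)*(-1/112512) - (162 + 21859272) = -54476*(-1/112512) - 1*21859434 = 13619/28128 - 21859434 = -614862145933/28128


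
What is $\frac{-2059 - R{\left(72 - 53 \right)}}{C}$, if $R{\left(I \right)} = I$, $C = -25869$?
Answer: $\frac{2078}{25869} \approx 0.080328$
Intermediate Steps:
$\frac{-2059 - R{\left(72 - 53 \right)}}{C} = \frac{-2059 - \left(72 - 53\right)}{-25869} = \left(-2059 - \left(72 - 53\right)\right) \left(- \frac{1}{25869}\right) = \left(-2059 - 19\right) \left(- \frac{1}{25869}\right) = \left(-2078\right) \left(- \frac{1}{25869}\right) = \frac{2078}{25869}$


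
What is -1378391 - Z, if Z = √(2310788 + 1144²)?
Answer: -1378391 - 2*√904881 ≈ -1.3803e+6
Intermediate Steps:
Z = 2*√904881 (Z = √(2310788 + 1308736) = √3619524 = 2*√904881 ≈ 1902.5)
-1378391 - Z = -1378391 - 2*√904881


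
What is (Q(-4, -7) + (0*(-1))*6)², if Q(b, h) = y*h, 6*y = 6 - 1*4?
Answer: 49/9 ≈ 5.4444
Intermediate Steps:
y = ⅓ (y = (6 - 1*4)/6 = (6 - 4)/6 = (⅙)*2 = ⅓ ≈ 0.33333)
Q(b, h) = h/3
(Q(-4, -7) + (0*(-1))*6)² = ((⅓)*(-7) + (0*(-1))*6)² = (-7/3 + 0*6)² = (-7/3 + 0)² = (-7/3)² = 49/9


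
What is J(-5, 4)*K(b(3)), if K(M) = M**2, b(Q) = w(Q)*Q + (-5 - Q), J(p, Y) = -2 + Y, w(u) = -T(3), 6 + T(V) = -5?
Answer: 1250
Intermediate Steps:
T(V) = -11 (T(V) = -6 - 5 = -11)
w(u) = 11 (w(u) = -1*(-11) = 11)
b(Q) = -5 + 10*Q (b(Q) = 11*Q + (-5 - Q) = -5 + 10*Q)
J(-5, 4)*K(b(3)) = (-2 + 4)*(-5 + 10*3)**2 = 2*(-5 + 30)**2 = 2*25**2 = 2*625 = 1250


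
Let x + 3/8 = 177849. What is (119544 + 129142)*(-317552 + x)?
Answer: -138969094061/4 ≈ -3.4742e+10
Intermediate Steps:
x = 1422789/8 (x = -3/8 + 177849 = 1422789/8 ≈ 1.7785e+5)
(119544 + 129142)*(-317552 + x) = (119544 + 129142)*(-317552 + 1422789/8) = 248686*(-1117627/8) = -138969094061/4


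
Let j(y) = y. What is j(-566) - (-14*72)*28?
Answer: 27658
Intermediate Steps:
j(-566) - (-14*72)*28 = -566 - (-14*72)*28 = -566 - (-1008)*28 = -566 - 1*(-28224) = -566 + 28224 = 27658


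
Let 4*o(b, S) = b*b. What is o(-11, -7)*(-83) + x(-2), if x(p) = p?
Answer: -10051/4 ≈ -2512.8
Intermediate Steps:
o(b, S) = b²/4 (o(b, S) = (b*b)/4 = b²/4)
o(-11, -7)*(-83) + x(-2) = ((¼)*(-11)²)*(-83) - 2 = ((¼)*121)*(-83) - 2 = (121/4)*(-83) - 2 = -10043/4 - 2 = -10051/4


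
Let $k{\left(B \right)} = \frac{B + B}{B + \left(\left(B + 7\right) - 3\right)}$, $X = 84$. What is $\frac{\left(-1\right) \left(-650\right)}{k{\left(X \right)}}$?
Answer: $\frac{13975}{21} \approx 665.48$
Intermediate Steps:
$k{\left(B \right)} = \frac{2 B}{4 + 2 B}$ ($k{\left(B \right)} = \frac{2 B}{B + \left(\left(7 + B\right) - 3\right)} = \frac{2 B}{B + \left(4 + B\right)} = \frac{2 B}{4 + 2 B}$)
$\frac{\left(-1\right) \left(-650\right)}{k{\left(X \right)}} = \frac{\left(-1\right) \left(-650\right)}{84 \frac{1}{2 + 84}} = \frac{650}{84 \cdot \frac{1}{86}} = \frac{650}{\frac{42}{43}} = 650 \cdot \frac{43}{42} = \frac{13975}{21}$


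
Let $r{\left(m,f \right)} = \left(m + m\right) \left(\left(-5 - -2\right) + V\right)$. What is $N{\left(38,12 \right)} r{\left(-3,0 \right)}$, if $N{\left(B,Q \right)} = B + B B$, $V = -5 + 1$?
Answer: $62244$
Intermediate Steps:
$V = -4$
$N{\left(B,Q \right)} = B + B^{2}$
$r{\left(m,f \right)} = - 14 m$ ($r{\left(m,f \right)} = \left(m + m\right) \left(\left(-5 - -2\right) - 4\right) = 2 m \left(\left(-5 + 2\right) - 4\right) = 2 m \left(-3 - 4\right) = 2 m \left(-7\right) = - 14 m$)
$N{\left(38,12 \right)} r{\left(-3,0 \right)} = 38 \left(1 + 38\right) \left(\left(-14\right) \left(-3\right)\right) = 38 \cdot 39 \cdot 42 = 1482 \cdot 42 = 62244$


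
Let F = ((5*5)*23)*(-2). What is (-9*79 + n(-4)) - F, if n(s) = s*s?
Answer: 455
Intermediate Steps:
n(s) = s²
F = -1150 (F = (25*23)*(-2) = 575*(-2) = -1150)
(-9*79 + n(-4)) - F = (-9*79 + (-4)²) - 1*(-1150) = (-711 + 16) + 1150 = -695 + 1150 = 455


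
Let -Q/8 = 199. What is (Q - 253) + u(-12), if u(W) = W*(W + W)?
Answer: -1557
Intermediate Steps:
Q = -1592 (Q = -8*199 = -1592)
u(W) = 2*W² (u(W) = W*(2*W) = 2*W²)
(Q - 253) + u(-12) = (-1592 - 253) + 2*(-12)² = -1845 + 2*144 = -1845 + 288 = -1557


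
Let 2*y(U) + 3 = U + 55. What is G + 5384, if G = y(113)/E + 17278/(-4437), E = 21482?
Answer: 1025617147025/190631268 ≈ 5380.1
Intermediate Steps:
y(U) = 26 + U/2 (y(U) = -3/2 + (U + 55)/2 = -3/2 + (55 + U)/2 = -3/2 + (55/2 + U/2) = 26 + U/2)
G = -741599887/190631268 (G = (26 + (1/2)*113)/21482 + 17278/(-4437) = (26 + 113/2)*(1/21482) + 17278*(-1/4437) = (165/2)*(1/21482) - 17278/4437 = 165/42964 - 17278/4437 = -741599887/190631268 ≈ -3.8902)
G + 5384 = -741599887/190631268 + 5384 = 1025617147025/190631268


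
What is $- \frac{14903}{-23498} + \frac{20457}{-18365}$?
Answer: $- \frac{207004991}{431540770} \approx -0.47969$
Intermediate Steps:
$- \frac{14903}{-23498} + \frac{20457}{-18365} = \left(-14903\right) \left(- \frac{1}{23498}\right) + 20457 \left(- \frac{1}{18365}\right) = \frac{14903}{23498} - \frac{20457}{18365} = - \frac{207004991}{431540770}$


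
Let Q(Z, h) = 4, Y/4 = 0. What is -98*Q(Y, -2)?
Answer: -392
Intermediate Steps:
Y = 0 (Y = 4*0 = 0)
-98*Q(Y, -2) = -98*4 = -392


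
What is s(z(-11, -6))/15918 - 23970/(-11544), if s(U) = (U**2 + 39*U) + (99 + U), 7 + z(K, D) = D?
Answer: 1502561/729196 ≈ 2.0606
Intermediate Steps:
z(K, D) = -7 + D
s(U) = 99 + U**2 + 40*U
s(z(-11, -6))/15918 - 23970/(-11544) = (99 + (-7 - 6)**2 + 40*(-7 - 6))/15918 - 23970/(-11544) = (99 + (-13)**2 + 40*(-13))*(1/15918) - 23970*(-1/11544) = (99 + 169 - 520)*(1/15918) + 3995/1924 = -252*1/15918 + 3995/1924 = -6/379 + 3995/1924 = 1502561/729196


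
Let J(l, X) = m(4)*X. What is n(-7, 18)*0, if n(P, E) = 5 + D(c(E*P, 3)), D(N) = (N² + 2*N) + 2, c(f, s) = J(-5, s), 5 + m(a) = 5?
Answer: 0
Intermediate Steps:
m(a) = 0 (m(a) = -5 + 5 = 0)
J(l, X) = 0 (J(l, X) = 0*X = 0)
c(f, s) = 0
D(N) = 2 + N² + 2*N
n(P, E) = 7 (n(P, E) = 5 + (2 + 0² + 2*0) = 5 + (2 + 0 + 0) = 5 + 2 = 7)
n(-7, 18)*0 = 7*0 = 0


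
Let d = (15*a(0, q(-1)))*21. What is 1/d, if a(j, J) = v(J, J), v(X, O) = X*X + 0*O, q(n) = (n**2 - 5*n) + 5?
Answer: 1/38115 ≈ 2.6236e-5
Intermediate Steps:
q(n) = 5 + n**2 - 5*n
v(X, O) = X**2 (v(X, O) = X**2 + 0 = X**2)
a(j, J) = J**2
d = 38115 (d = (15*(5 + (-1)**2 - 5*(-1))**2)*21 = (15*(5 + 1 + 5)**2)*21 = (15*11**2)*21 = (15*121)*21 = 1815*21 = 38115)
1/d = 1/38115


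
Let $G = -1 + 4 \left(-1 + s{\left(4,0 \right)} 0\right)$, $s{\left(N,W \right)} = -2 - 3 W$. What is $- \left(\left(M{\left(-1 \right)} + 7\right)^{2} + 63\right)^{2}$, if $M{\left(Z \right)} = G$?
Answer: $-4489$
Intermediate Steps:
$G = -5$ ($G = -1 + 4 \left(-1 + \left(-2 - 0\right) 0\right) = -1 + 4 \left(-1 + \left(-2 + 0\right) 0\right) = -1 + 4 \left(-1 - 0\right) = -1 + 4 \left(-1 + 0\right) = -1 + 4 \left(-1\right) = -1 - 4 = -5$)
$M{\left(Z \right)} = -5$
$- \left(\left(M{\left(-1 \right)} + 7\right)^{2} + 63\right)^{2} = - \left(\left(-5 + 7\right)^{2} + 63\right)^{2} = - \left(2^{2} + 63\right)^{2} = - \left(4 + 63\right)^{2} = - 67^{2} = \left(-1\right) 4489 = -4489$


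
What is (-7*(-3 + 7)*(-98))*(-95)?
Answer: -260680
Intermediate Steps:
(-7*(-3 + 7)*(-98))*(-95) = (-7*4*(-98))*(-95) = -28*(-98)*(-95) = 2744*(-95) = -260680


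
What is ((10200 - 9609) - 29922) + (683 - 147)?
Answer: -28795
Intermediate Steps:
((10200 - 9609) - 29922) + (683 - 147) = (591 - 29922) + 536 = -29331 + 536 = -28795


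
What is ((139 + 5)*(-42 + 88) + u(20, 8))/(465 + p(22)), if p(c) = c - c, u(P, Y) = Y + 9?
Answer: 6641/465 ≈ 14.282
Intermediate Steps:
u(P, Y) = 9 + Y
p(c) = 0
((139 + 5)*(-42 + 88) + u(20, 8))/(465 + p(22)) = ((139 + 5)*(-42 + 88) + (9 + 8))/(465 + 0) = (144*46 + 17)/465 = (6624 + 17)*(1/465) = 6641*(1/465) = 6641/465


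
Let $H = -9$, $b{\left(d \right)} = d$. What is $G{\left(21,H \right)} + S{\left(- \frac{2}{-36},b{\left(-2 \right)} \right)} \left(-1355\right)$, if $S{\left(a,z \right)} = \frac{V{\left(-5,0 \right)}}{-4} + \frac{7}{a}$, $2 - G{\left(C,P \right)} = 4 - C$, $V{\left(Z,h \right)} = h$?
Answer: $-170711$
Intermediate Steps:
$G{\left(C,P \right)} = -2 + C$ ($G{\left(C,P \right)} = 2 - \left(4 - C\right) = 2 + \left(-4 + C\right) = -2 + C$)
$S{\left(a,z \right)} = \frac{7}{a}$ ($S{\left(a,z \right)} = \frac{0}{-4} + \frac{7}{a} = 0 \left(- \frac{1}{4}\right) + \frac{7}{a} = 0 + \frac{7}{a} = \frac{7}{a}$)
$G{\left(21,H \right)} + S{\left(- \frac{2}{-36},b{\left(-2 \right)} \right)} \left(-1355\right) = \left(-2 + 21\right) + \frac{7}{\left(-2\right) \frac{1}{-36}} \left(-1355\right) = 19 + \frac{7}{\left(-2\right) \left(- \frac{1}{36}\right)} \left(-1355\right) = 19 + 7 \frac{1}{\frac{1}{18}} \left(-1355\right) = 19 + 7 \cdot 18 \left(-1355\right) = 19 + 126 \left(-1355\right) = 19 - 170730 = -170711$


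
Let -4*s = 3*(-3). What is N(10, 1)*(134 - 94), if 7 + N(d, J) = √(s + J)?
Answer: -280 + 20*√13 ≈ -207.89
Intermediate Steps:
s = 9/4 (s = -3*(-3)/4 = -¼*(-9) = 9/4 ≈ 2.2500)
N(d, J) = -7 + √(9/4 + J)
N(10, 1)*(134 - 94) = (-7 + √(9 + 4*1)/2)*(134 - 94) = (-7 + √(9 + 4)/2)*40 = (-7 + √13/2)*40 = -280 + 20*√13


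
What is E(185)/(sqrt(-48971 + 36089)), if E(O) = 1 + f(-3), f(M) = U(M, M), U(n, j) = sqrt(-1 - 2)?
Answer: sqrt(4294)/4294 - I*sqrt(12882)/12882 ≈ 0.015261 - 0.0088107*I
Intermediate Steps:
U(n, j) = I*sqrt(3) (U(n, j) = sqrt(-3) = I*sqrt(3))
f(M) = I*sqrt(3)
E(O) = 1 + I*sqrt(3)
E(185)/(sqrt(-48971 + 36089)) = (1 + I*sqrt(3))/(sqrt(-48971 + 36089)) = (1 + I*sqrt(3))/(sqrt(-12882)) = (1 + I*sqrt(3))/((I*sqrt(12882))) = (1 + I*sqrt(3))*(-I*sqrt(12882)/12882) = -I*sqrt(12882)*(1 + I*sqrt(3))/12882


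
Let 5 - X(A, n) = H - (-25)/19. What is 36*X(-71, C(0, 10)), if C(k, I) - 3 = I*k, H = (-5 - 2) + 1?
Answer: 6624/19 ≈ 348.63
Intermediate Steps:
H = -6 (H = -7 + 1 = -6)
C(k, I) = 3 + I*k
X(A, n) = 184/19 (X(A, n) = 5 - (-6 - (-25)/19) = 5 - (-6 - 1*(-25/19)) = 5 - (-6 + 25/19) = 5 - 1*(-89/19) = 5 + 89/19 = 184/19)
36*X(-71, C(0, 10)) = 36*(184/19) = 6624/19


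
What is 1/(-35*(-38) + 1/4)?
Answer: 4/5321 ≈ 0.00075174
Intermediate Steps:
1/(-35*(-38) + 1/4) = 1/(1330 + ¼) = 1/(5321/4) = 4/5321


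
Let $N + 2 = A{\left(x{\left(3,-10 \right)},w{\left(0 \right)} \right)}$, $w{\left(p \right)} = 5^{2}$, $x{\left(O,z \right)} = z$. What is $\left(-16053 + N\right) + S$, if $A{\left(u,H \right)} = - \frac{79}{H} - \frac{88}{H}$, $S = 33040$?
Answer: $\frac{424458}{25} \approx 16978.0$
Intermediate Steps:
$w{\left(p \right)} = 25$
$A{\left(u,H \right)} = - \frac{167}{H}$
$N = - \frac{217}{25}$ ($N = -2 - \frac{167}{25} = - \frac{217}{25} \approx -8.68$)
$\left(-16053 + N\right) + S = \left(-16053 - \frac{217}{25}\right) + 33040 = - \frac{401542}{25} + 33040 = \frac{424458}{25}$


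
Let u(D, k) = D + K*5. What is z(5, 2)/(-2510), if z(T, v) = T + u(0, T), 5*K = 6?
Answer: -11/2510 ≈ -0.0043825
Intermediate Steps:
K = 6/5 (K = (1/5)*6 = 6/5 ≈ 1.2000)
u(D, k) = 6 + D (u(D, k) = D + (6/5)*5 = D + 6 = 6 + D)
z(T, v) = 6 + T (z(T, v) = T + (6 + 0) = T + 6 = 6 + T)
z(5, 2)/(-2510) = (6 + 5)/(-2510) = -1/2510*11 = -11/2510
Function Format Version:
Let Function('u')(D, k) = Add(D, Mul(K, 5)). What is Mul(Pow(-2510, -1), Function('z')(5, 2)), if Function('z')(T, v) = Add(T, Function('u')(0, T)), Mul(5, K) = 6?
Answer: Rational(-11, 2510) ≈ -0.0043825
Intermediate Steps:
K = Rational(6, 5) (K = Mul(Rational(1, 5), 6) = Rational(6, 5) ≈ 1.2000)
Function('u')(D, k) = Add(6, D) (Function('u')(D, k) = Add(D, Mul(Rational(6, 5), 5)) = Add(D, 6) = Add(6, D))
Function('z')(T, v) = Add(6, T) (Function('z')(T, v) = Add(T, Add(6, 0)) = Add(T, 6) = Add(6, T))
Mul(Pow(-2510, -1), Function('z')(5, 2)) = Mul(Pow(-2510, -1), Add(6, 5)) = Mul(Rational(-1, 2510), 11) = Rational(-11, 2510)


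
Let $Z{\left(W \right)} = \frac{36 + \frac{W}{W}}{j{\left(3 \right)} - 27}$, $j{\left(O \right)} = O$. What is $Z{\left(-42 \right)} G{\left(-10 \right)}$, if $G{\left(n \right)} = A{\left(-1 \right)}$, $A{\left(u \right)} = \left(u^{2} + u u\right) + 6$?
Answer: $- \frac{37}{3} \approx -12.333$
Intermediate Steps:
$A{\left(u \right)} = 6 + 2 u^{2}$ ($A{\left(u \right)} = \left(u^{2} + u^{2}\right) + 6 = 2 u^{2} + 6 = 6 + 2 u^{2}$)
$G{\left(n \right)} = 8$ ($G{\left(n \right)} = 6 + 2 \left(-1\right)^{2} = 6 + 2 \cdot 1 = 6 + 2 = 8$)
$Z{\left(W \right)} = - \frac{37}{24}$ ($Z{\left(W \right)} = \frac{36 + \frac{W}{W}}{3 - 27} = \frac{36 + 1}{-24} = 37 \left(- \frac{1}{24}\right) = - \frac{37}{24}$)
$Z{\left(-42 \right)} G{\left(-10 \right)} = \left(- \frac{37}{24}\right) 8 = - \frac{37}{3}$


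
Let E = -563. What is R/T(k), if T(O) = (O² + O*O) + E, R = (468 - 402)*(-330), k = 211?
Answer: -2420/9831 ≈ -0.24616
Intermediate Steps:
R = -21780 (R = 66*(-330) = -21780)
T(O) = -563 + 2*O² (T(O) = (O² + O*O) - 563 = (O² + O²) - 563 = 2*O² - 563 = -563 + 2*O²)
R/T(k) = -21780/(-563 + 2*211²) = -21780/(-563 + 2*44521) = -21780/(-563 + 89042) = -21780/88479 = -21780*1/88479 = -2420/9831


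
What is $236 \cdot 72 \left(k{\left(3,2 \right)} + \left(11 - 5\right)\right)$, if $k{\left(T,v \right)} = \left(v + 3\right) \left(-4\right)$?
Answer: $-237888$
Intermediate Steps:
$k{\left(T,v \right)} = -12 - 4 v$ ($k{\left(T,v \right)} = \left(3 + v\right) \left(-4\right) = -12 - 4 v$)
$236 \cdot 72 \left(k{\left(3,2 \right)} + \left(11 - 5\right)\right) = 236 \cdot 72 \left(\left(-12 - 8\right) + \left(11 - 5\right)\right) = 236 \cdot 72 \left(\left(-12 - 8\right) + 6\right) = 236 \cdot 72 \left(-20 + 6\right) = 236 \cdot 72 \left(-14\right) = 236 \left(-1008\right) = -237888$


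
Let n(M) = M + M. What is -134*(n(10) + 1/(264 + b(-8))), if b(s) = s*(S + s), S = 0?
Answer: -439587/164 ≈ -2680.4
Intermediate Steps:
n(M) = 2*M
b(s) = s² (b(s) = s*(0 + s) = s*s = s²)
-134*(n(10) + 1/(264 + b(-8))) = -134*(2*10 + 1/(264 + (-8)²)) = -134*(20 + 1/(264 + 64)) = -134*(20 + 1/328) = -134*6561/328 = -439587/164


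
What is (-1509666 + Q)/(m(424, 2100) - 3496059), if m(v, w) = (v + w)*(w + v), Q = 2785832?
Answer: 1276166/2874517 ≈ 0.44396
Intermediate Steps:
m(v, w) = (v + w)**2 (m(v, w) = (v + w)*(v + w) = (v + w)**2)
(-1509666 + Q)/(m(424, 2100) - 3496059) = (-1509666 + 2785832)/((424 + 2100)**2 - 3496059) = 1276166/(2524**2 - 3496059) = 1276166/(6370576 - 3496059) = 1276166/2874517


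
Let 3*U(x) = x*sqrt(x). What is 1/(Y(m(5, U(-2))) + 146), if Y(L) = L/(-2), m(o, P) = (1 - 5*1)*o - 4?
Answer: 1/158 ≈ 0.0063291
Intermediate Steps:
U(x) = x**(3/2)/3 (U(x) = (x*sqrt(x))/3 = x**(3/2)/3)
m(o, P) = -4 - 4*o (m(o, P) = (1 - 5)*o - 4 = -4*o - 4 = -4 - 4*o)
Y(L) = -L/2 (Y(L) = L*(-1/2) = -L/2)
1/(Y(m(5, U(-2))) + 146) = 1/(-(-4 - 4*5)/2 + 146) = 1/(-(-4 - 20)/2 + 146) = 1/(-1/2*(-24) + 146) = 1/(12 + 146) = 1/158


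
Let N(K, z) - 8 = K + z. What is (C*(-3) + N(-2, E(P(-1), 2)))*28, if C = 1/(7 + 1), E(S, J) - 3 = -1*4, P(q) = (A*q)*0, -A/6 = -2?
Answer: 259/2 ≈ 129.50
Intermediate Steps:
A = 12 (A = -6*(-2) = 12)
P(q) = 0 (P(q) = (12*q)*0 = 0)
E(S, J) = -1 (E(S, J) = 3 - 1*4 = 3 - 4 = -1)
C = ⅛ (C = 1/8 = ⅛ ≈ 0.12500)
N(K, z) = 8 + K + z (N(K, z) = 8 + (K + z) = 8 + K + z)
(C*(-3) + N(-2, E(P(-1), 2)))*28 = ((⅛)*(-3) + (8 - 2 - 1))*28 = (-3/8 + 5)*28 = (37/8)*28 = 259/2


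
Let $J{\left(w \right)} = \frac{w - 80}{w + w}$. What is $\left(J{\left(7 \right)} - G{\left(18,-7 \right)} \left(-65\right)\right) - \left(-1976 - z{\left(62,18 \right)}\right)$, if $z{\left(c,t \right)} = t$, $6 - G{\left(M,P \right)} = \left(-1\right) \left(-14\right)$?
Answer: $\frac{20563}{14} \approx 1468.8$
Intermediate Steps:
$G{\left(M,P \right)} = -8$ ($G{\left(M,P \right)} = 6 - \left(-1\right) \left(-14\right) = 6 - 14 = -8$)
$J{\left(w \right)} = \frac{-80 + w}{2 w}$
$\left(J{\left(7 \right)} - G{\left(18,-7 \right)} \left(-65\right)\right) - \left(-1976 - z{\left(62,18 \right)}\right) = \left(\frac{-80 + 7}{2 \cdot 7} - \left(-8\right) \left(-65\right)\right) - \left(-1976 - 18\right) = \left(\frac{1}{2} \cdot \frac{1}{7} \left(-73\right) - 520\right) - \left(-1976 - 18\right) = \left(- \frac{73}{14} - 520\right) - -1994 = - \frac{7353}{14} + 1994 = \frac{20563}{14}$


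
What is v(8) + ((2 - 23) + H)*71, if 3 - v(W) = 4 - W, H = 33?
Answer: 859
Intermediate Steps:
v(W) = -1 + W (v(W) = 3 - (4 - W) = 3 + (-4 + W) = -1 + W)
v(8) + ((2 - 23) + H)*71 = (-1 + 8) + ((2 - 23) + 33)*71 = 7 + (-21 + 33)*71 = 7 + 12*71 = 7 + 852 = 859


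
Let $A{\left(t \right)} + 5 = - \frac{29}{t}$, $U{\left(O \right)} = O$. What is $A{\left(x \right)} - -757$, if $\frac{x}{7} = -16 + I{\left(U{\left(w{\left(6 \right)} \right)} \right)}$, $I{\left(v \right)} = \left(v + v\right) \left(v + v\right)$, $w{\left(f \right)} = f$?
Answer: $\frac{673763}{896} \approx 751.97$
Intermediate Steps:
$I{\left(v \right)} = 4 v^{2}$ ($I{\left(v \right)} = 2 v 2 v = 4 v^{2}$)
$x = 896$ ($x = 7 \left(-16 + 4 \cdot 6^{2}\right) = 7 \left(-16 + 4 \cdot 36\right) = 7 \left(-16 + 144\right) = 7 \cdot 128 = 896$)
$A{\left(t \right)} = -5 - \frac{29}{t}$
$A{\left(x \right)} - -757 = \left(-5 - \frac{29}{896}\right) - -757 = \left(-5 - \frac{29}{896}\right) + 757 = - \frac{4509}{896} + 757 = \frac{673763}{896}$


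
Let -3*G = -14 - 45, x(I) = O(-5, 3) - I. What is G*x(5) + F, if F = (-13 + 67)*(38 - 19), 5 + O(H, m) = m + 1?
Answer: 908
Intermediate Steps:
O(H, m) = -4 + m (O(H, m) = -5 + (m + 1) = -5 + (1 + m) = -4 + m)
F = 1026 (F = 54*19 = 1026)
x(I) = -1 - I (x(I) = (-4 + 3) - I = -1 - I)
G = 59/3 (G = -(-14 - 45)/3 = -⅓*(-59) = 59/3 ≈ 19.667)
G*x(5) + F = 59*(-1 - 1*5)/3 + 1026 = 59*(-1 - 5)/3 + 1026 = (59/3)*(-6) + 1026 = -118 + 1026 = 908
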